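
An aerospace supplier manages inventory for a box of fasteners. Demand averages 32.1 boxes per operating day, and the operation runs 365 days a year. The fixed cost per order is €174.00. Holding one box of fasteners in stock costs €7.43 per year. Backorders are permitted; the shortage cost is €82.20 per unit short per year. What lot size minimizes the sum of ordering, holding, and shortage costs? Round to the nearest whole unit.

Q* ≈ 774 boxes

Annual demand D = 32.1 × 365 = 11,716.5.
With planned backorders, Q* = √(2DS/H) · √((H+B)/B).
√(2DS/H) = √(2 × 11,716.5 × 174 / 7.43) = 740.788.
√((H+B)/B) = √((7.43+82.2)/82.2) = 1.0442.
Q* ≈ 773.544.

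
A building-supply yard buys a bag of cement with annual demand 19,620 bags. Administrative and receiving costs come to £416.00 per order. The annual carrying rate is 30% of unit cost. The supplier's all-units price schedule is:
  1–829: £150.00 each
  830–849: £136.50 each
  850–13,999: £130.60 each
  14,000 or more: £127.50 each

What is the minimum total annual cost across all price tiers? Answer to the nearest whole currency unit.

Holding cost per unit per year at price C is H = 0.30·C.
Candidates are each tier's EOQ (if it falls in that tier) and each price-break quantity.
EOQ at £150.00 = 602.3 (feasible in tier 1): TC = 19,620×£150.00 + (19,620/602.3)×416 + (602.3/2)×0.30×£150.00 = £2,970,103.00.
EOQ at £136.50 = 631.4 < 830, so use break Q=830: TC = 19,620×£136.50 + (19,620/830.0)×416 + (830.0/2)×0.30×£136.50 = £2,704,957.89.
EOQ at £130.60 = 645.5 < 850, so use break Q=850: TC = 19,620×£130.60 + (19,620/850.0)×416 + (850.0/2)×0.30×£130.60 = £2,588,625.76.
EOQ at £127.50 = 653.3 < 14000, so use break Q=14000: TC = 19,620×£127.50 + (19,620/14000.0)×416 + (14000.0/2)×0.30×£127.50 = £2,769,882.99.
Lowest total cost among the candidates is at Q = 850.0.

TC* ≈ £2,588,626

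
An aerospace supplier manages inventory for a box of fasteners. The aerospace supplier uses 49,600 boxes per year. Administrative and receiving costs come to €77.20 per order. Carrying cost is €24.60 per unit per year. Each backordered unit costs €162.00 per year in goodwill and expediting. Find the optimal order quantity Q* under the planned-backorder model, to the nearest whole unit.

With planned backorders, Q* = √(2DS/H) · √((H+B)/B).
√(2DS/H) = √(2 × 49,600 × 77.2 / 24.6) = 557.952.
√((H+B)/B) = √((24.6+162)/162) = 1.0732.
Q* ≈ 598.819.

Q* ≈ 599 boxes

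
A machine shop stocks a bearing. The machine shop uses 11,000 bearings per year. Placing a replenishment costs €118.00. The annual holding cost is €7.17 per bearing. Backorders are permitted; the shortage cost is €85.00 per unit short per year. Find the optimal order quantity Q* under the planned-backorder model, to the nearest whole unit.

Q* ≈ 627 bearings

With planned backorders, Q* = √(2DS/H) · √((H+B)/B).
√(2DS/H) = √(2 × 11,000 × 118 / 7.17) = 601.718.
√((H+B)/B) = √((7.17+85)/85) = 1.0413.
Q* ≈ 626.582.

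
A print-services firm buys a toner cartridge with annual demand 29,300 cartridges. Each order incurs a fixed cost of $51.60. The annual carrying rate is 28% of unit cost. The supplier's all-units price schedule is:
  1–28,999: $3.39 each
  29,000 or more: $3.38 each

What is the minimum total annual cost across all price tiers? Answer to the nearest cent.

Holding cost per unit per year at price C is H = 0.28·C.
Candidates are each tier's EOQ (if it falls in that tier) and each price-break quantity.
EOQ at $3.39 = 1784.8 (feasible in tier 1): TC = 29,300×$3.39 + (29,300/1784.8)×51.6 + (1784.8/2)×0.28×$3.39 = $101,021.15.
EOQ at $3.38 = 1787.5 < 29000, so use break Q=29000: TC = 29,300×$3.38 + (29,300/29000.0)×51.6 + (29000.0/2)×0.28×$3.38 = $112,808.93.
Lowest total cost among the candidates is at Q = 1784.8.

TC* ≈ $101,021.15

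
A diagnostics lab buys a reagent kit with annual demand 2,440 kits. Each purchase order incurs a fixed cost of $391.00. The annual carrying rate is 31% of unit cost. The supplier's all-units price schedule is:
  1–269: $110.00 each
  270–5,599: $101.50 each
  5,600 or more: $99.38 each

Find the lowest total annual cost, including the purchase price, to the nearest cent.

Holding cost per unit per year at price C is H = 0.31·C.
Evaluate total cost at each tier's feasible EOQ or, if the EOQ is below the tier, at the tier's minimum quantity.
EOQ at $110.00 = 236.5 (feasible in tier 1): TC = 2,440×$110.00 + (2,440/236.5)×391 + (236.5/2)×0.31×$110.00 = $276,466.32.
EOQ at $101.50 = 246.3 < 270, so use break Q=270: TC = 2,440×$101.50 + (2,440/270.0)×391 + (270.0/2)×0.31×$101.50 = $255,441.26.
EOQ at $99.38 = 248.9 < 5600, so use break Q=5600: TC = 2,440×$99.38 + (2,440/5600.0)×391 + (5600.0/2)×0.31×$99.38 = $328,919.40.
Lowest total cost among the candidates is at Q = 270.0.

TC* ≈ $255,441.26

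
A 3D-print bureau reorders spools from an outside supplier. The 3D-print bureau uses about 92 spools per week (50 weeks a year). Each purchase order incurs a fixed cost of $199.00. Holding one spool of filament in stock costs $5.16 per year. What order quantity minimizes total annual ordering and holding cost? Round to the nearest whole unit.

Annual demand D = 92 × 50 = 4,600.
EOQ = √(2DS / H) = √(2 × 4,600 × 199 / 5.16).
= √(1,830,800 / 5.16) = √354,806.2016 ≈ 595.656.

Q* ≈ 596 spools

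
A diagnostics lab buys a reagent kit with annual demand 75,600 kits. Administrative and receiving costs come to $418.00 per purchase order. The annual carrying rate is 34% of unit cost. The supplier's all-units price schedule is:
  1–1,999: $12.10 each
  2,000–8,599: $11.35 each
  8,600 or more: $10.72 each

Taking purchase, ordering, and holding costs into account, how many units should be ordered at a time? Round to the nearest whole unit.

Q* ≈ 8,600 kits

Holding cost per unit per year at price C is H = 0.34·C.
Candidates are each tier's EOQ (if it falls in that tier) and each price-break quantity.
Tier 1 ($12.10): EOQ = 3919.5 exceeds tier's upper bound 1999, so this tier is dominated.
EOQ at $11.35 = 4046.9 (feasible in tier 2): TC = 75,600×$11.35 + (75,600/4046.9)×418 + (4046.9/2)×0.34×$11.35 = $873,677.14.
EOQ at $10.72 = 4164.2 < 8600, so use break Q=8600: TC = 75,600×$10.72 + (75,600/8600.0)×418 + (8600.0/2)×0.34×$10.72 = $829,779.15.
Lowest total cost is $829,779.15 at Q = 8600.0.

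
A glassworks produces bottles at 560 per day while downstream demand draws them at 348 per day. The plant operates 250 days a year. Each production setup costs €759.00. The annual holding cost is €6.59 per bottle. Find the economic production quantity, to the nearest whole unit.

Q* ≈ 7,276 bottles

Annual demand D = 348 × 250 = 87,000.
Production build-up factor (1 − d/p) = 1 − 348/560 = 0.3786.
Q* = √(2DS / (H(1 − d/p))) = √(2 × 87,000 × 759 / (6.59 × 0.3786)).
= √(132,066,000 / 2.4948) ≈ 7275.769.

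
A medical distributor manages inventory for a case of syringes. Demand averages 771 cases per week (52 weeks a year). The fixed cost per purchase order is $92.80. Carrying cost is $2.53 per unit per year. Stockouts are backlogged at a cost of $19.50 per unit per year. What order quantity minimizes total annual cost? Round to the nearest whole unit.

Q* ≈ 1,823 cases

Annual demand D = 771 × 52 = 40,092.
With planned backorders, Q* = √(2DS/H) · √((H+B)/B).
√(2DS/H) = √(2 × 40,092 × 92.8 / 2.53) = 1714.974.
√((H+B)/B) = √((2.53+19.5)/19.5) = 1.0629.
Q* ≈ 1822.836.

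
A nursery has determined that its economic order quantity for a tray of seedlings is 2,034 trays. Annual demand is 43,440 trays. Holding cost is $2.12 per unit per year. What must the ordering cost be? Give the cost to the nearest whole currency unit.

Invert the EOQ relation Q*² = 2DS/H.
From Q* = √(2DS/H): S = Q*²H / (2D) = 2,034² × 2.12 / (2 × 43,440) = 100.9527.

S ≈ $101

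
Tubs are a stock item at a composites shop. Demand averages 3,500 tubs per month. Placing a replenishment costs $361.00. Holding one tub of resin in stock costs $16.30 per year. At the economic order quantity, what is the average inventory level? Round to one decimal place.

Average inventory ≈ 682.0 tubs

Annual demand D = 3,500 × 12 = 42,000.
The optimal lot size = √(2DS/H) = √(2 × 42,000 × 361 / 16.3) ≈ 1363.95.
Average inventory = Q*/2 ≈ 1363.95 / 2 = 681.977.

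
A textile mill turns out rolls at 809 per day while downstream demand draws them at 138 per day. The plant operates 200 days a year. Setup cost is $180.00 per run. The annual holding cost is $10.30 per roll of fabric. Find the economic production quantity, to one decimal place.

Annual demand D = 138 × 200 = 27,600.
Production build-up factor (1 − d/p) = 1 − 138/809 = 0.8294.
Q* = √(2DS / (H(1 − d/p))) = √(2 × 27,600 × 180 / (10.3 × 0.8294)).
= √(9,936,000 / 8.543) ≈ 1078.450.

Q* ≈ 1,078.5 rolls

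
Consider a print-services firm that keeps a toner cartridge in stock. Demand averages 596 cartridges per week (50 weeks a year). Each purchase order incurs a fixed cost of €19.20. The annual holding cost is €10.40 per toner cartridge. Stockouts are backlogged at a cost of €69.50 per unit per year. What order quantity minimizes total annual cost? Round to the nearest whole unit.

Annual demand D = 596 × 50 = 29,800.
With planned backorders, Q* = √(2DS/H) · √((H+B)/B).
√(2DS/H) = √(2 × 29,800 × 19.2 / 10.4) = 331.709.
√((H+B)/B) = √((10.4+69.5)/69.5) = 1.0722.
Q* ≈ 355.662.

Q* ≈ 356 cartridges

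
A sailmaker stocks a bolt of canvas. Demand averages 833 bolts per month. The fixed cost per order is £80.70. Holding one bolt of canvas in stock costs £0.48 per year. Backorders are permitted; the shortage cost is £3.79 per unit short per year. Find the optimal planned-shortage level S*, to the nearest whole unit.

S* ≈ 219 bolts

Annual demand D = 833 × 12 = 9,996.
With planned backorders, Q* = √(2DS/H) · √((H+B)/B).
√(2DS/H) = √(2 × 9,996 × 80.7 / 0.48) = 1833.345.
√((H+B)/B) = √((0.48+3.79)/3.79) = 1.0614.
Q* ≈ 1945.981.
S* = Q* · H/(H+B) = 1945.981 × 0.48/4.27 ≈ 218.752.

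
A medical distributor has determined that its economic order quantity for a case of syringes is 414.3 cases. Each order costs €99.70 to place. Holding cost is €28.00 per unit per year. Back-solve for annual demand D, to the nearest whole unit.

D ≈ 24,103 cases per year

Invert the EOQ relation Q*² = 2DS/H.
From Q* = √(2DS/H): D = Q*²H / (2S) = 414.3² × 28 / (2 × 99.7) = 24102.536.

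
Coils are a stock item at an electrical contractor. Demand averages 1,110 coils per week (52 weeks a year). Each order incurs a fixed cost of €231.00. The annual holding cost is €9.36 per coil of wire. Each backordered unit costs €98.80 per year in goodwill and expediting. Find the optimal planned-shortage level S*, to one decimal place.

S* ≈ 152.8 coils

Annual demand D = 1,110 × 52 = 57,720.
With planned backorders, Q* = √(2DS/H) · √((H+B)/B).
√(2DS/H) = √(2 × 57,720 × 231 / 9.36) = 1687.898.
√((H+B)/B) = √((9.36+98.8)/98.8) = 1.0463.
Q* ≈ 1766.042.
S* = Q* · H/(H+B) = 1766.042 × 9.36/108.16 ≈ 152.831.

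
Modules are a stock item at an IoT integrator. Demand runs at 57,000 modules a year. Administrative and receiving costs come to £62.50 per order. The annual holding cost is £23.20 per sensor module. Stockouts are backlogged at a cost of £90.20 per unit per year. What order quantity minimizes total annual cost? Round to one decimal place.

Q* ≈ 621.4 modules

With planned backorders, Q* = √(2DS/H) · √((H+B)/B).
√(2DS/H) = √(2 × 57,000 × 62.5 / 23.2) = 554.177.
√((H+B)/B) = √((23.2+90.2)/90.2) = 1.1213.
Q* ≈ 621.372.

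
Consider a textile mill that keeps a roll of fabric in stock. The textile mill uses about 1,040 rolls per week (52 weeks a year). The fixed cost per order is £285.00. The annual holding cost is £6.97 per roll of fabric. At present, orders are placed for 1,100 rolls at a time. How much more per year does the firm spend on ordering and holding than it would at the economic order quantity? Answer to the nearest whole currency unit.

Extra cost ≈ £3,187 per year

Annual demand D = 1,040 × 52 = 54,080.
EOQ = √(2DS/H) = √(2 × 54,080 × 285 / 6.97) ≈ 2103.00.
Cost at Q* = (D/Q*)S + (Q*/2)H = √(2DSH) ≈ £14,657.91.
Cost at Q = 1,100: (54,080/1,100)×285 + (1,100/2)×6.97 = £14,011.64 + £3,833.50 = £17,845.14.
Excess = £17,845.14 − £14,657.91 = £3,187.22.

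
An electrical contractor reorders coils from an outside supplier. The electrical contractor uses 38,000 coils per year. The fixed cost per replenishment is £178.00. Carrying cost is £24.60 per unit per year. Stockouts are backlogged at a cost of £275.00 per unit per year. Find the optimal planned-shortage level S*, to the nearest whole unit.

S* ≈ 64 coils

With planned backorders, Q* = √(2DS/H) · √((H+B)/B).
√(2DS/H) = √(2 × 38,000 × 178 / 24.6) = 741.565.
√((H+B)/B) = √((24.6+275)/275) = 1.0438.
Q* ≈ 774.023.
S* = Q* · H/(H+B) = 774.023 × 24.6/299.6 ≈ 63.555.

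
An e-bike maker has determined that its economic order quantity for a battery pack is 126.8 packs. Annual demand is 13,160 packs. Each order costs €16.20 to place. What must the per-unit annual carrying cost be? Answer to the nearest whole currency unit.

Squaring Q* = √(2DS/H) gives Q*² = 2DS/H.
From Q* = √(2DS/H): H = 2DS / Q*² = 2 × 13,160 × 16.2 / 126.8² = 26.5193.

H ≈ €27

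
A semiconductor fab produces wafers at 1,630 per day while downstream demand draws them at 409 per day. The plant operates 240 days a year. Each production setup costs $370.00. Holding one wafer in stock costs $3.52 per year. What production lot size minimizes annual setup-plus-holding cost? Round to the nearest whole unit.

Q* ≈ 5,249 wafers

Annual demand D = 409 × 240 = 98,160.
Production build-up factor (1 − d/p) = 1 − 409/1,630 = 0.7491.
Q* = √(2DS / (H(1 − d/p))) = √(2 × 98,160 × 370 / (3.52 × 0.7491)).
= √(72,638,400 / 2.6368) ≈ 5248.652.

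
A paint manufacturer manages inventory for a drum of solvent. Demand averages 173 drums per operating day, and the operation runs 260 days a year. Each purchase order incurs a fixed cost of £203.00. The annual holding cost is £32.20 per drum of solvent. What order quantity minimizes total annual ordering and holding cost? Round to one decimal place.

Annual demand D = 173 × 260 = 44,980.
EOQ = √(2DS / H) = √(2 × 44,980 × 203 / 32.2).
= √(18,261,880 / 32.2) = √567,139.1304 ≈ 753.086.

Q* ≈ 753.1 drums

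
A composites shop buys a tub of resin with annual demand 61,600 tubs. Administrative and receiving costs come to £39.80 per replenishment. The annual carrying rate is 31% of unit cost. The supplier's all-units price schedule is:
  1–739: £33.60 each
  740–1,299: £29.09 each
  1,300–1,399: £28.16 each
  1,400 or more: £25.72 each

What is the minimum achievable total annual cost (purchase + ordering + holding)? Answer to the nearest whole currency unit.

Holding cost per unit per year at price C is H = 0.31·C.
For each price level, check whether its EOQ is feasible; otherwise the best quantity at that price is the breakpoint.
EOQ at £33.60 = 686.1 (feasible in tier 1): TC = 61,600×£33.60 + (61,600/686.1)×39.8 + (686.1/2)×0.31×£33.60 = £2,076,906.57.
EOQ at £29.09 = 737.4 < 740, so use break Q=740: TC = 61,600×£29.09 + (61,600/740.0)×39.8 + (740.0/2)×0.31×£29.09 = £1,798,593.70.
EOQ at £28.16 = 749.5 < 1300, so use break Q=1300: TC = 61,600×£28.16 + (61,600/1300.0)×39.8 + (1300.0/2)×0.31×£28.16 = £1,742,216.15.
EOQ at £25.72 = 784.2 < 1400, so use break Q=1400: TC = 61,600×£25.72 + (61,600/1400.0)×39.8 + (1400.0/2)×0.31×£25.72 = £1,591,684.44.
Lowest total cost among the candidates is at Q = 1400.0.

TC* ≈ £1,591,684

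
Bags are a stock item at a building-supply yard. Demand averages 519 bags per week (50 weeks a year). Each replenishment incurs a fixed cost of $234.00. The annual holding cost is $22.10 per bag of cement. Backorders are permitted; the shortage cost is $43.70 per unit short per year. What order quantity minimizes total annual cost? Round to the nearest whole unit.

Annual demand D = 519 × 50 = 25,950.
With planned backorders, Q* = √(2DS/H) · √((H+B)/B).
√(2DS/H) = √(2 × 25,950 × 234 / 22.1) = 741.303.
√((H+B)/B) = √((22.1+43.7)/43.7) = 1.2271.
Q* ≈ 909.636.

Q* ≈ 910 bags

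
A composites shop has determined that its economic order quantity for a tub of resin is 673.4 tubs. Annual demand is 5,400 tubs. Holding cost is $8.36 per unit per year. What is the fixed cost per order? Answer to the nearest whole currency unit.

S ≈ $351

Squaring Q* = √(2DS/H) gives Q*² = 2DS/H.
From Q* = √(2DS/H): S = Q*²H / (2D) = 673.4² × 8.36 / (2 × 5,400) = 351.0175.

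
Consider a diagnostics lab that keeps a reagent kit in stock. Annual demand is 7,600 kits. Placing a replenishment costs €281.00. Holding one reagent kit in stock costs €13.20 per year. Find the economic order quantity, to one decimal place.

EOQ = √(2DS / H) = √(2 × 7,600 × 281 / 13.2).
= √(4,271,200 / 13.2) = √323,575.7576 ≈ 568.837.

Q* ≈ 568.8 kits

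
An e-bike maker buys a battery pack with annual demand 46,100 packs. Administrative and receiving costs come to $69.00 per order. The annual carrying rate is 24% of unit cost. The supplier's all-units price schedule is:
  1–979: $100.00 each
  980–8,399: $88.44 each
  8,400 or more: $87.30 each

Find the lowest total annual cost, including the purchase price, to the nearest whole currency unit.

Holding cost per unit per year at price C is H = 0.24·C.
Candidates are each tier's EOQ (if it falls in that tier) and each price-break quantity.
EOQ at $100.00 = 514.9 (feasible in tier 1): TC = 46,100×$100.00 + (46,100/514.9)×69 + (514.9/2)×0.24×$100.00 = $4,622,356.50.
EOQ at $88.44 = 547.5 < 980, so use break Q=980: TC = 46,100×$88.44 + (46,100/980.0)×69 + (980.0/2)×0.24×$88.44 = $4,090,730.36.
EOQ at $87.30 = 551.0 < 8400, so use break Q=8400: TC = 46,100×$87.30 + (46,100/8400.0)×69 + (8400.0/2)×0.24×$87.30 = $4,112,907.08.
Lowest total cost among the candidates is at Q = 980.0.

TC* ≈ $4,090,730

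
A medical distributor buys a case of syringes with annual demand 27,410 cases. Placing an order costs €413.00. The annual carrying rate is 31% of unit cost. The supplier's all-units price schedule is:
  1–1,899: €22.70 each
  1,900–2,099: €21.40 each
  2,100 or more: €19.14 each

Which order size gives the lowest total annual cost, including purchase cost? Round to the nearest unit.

Q* ≈ 2,100 cases

Holding cost per unit per year at price C is H = 0.31·C.
Candidates are each tier's EOQ (if it falls in that tier) and each price-break quantity.
EOQ at €22.70 = 1793.7 (feasible in tier 1): TC = 27,410×€22.70 + (27,410/1793.7)×413 + (1793.7/2)×0.31×€22.70 = €634,829.29.
EOQ at €21.40 = 1847.4 < 1900, so use break Q=1900: TC = 27,410×€21.40 + (27,410/1900.0)×413 + (1900.0/2)×0.31×€21.40 = €598,834.37.
EOQ at €19.14 = 1953.4 < 2100, so use break Q=2100: TC = 27,410×€19.14 + (27,410/2100.0)×413 + (2100.0/2)×0.31×€19.14 = €536,248.10.
Lowest total cost is €536,248.10 at Q = 2100.0.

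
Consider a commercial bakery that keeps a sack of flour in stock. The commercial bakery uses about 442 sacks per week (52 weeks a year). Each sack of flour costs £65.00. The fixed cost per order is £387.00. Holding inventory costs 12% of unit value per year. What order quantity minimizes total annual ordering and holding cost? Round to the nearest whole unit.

Annual demand D = 442 × 52 = 22,984.
Holding cost H = 0.12 × £65.00 = £7.8000 per unit per year.
EOQ = √(2DS / H) = √(2 × 22,984 × 387 / 7.8).
= √(17,789,616 / 7.8) = √2,280,720 ≈ 1510.205.

Q* ≈ 1,510 sacks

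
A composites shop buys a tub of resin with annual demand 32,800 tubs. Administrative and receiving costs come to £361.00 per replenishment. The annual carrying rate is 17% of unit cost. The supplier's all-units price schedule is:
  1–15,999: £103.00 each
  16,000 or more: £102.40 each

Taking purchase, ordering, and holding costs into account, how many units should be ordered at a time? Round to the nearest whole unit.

Q* ≈ 1,163 tubs

Holding cost per unit per year at price C is H = 0.17·C.
Evaluate total cost at each tier's feasible EOQ or, if the EOQ is below the tier, at the tier's minimum quantity.
EOQ at £103.00 = 1163.0 (feasible in tier 1): TC = 32,800×£103.00 + (32,800/1163.0)×361 + (1163.0/2)×0.17×£103.00 = £3,398,763.32.
EOQ at £102.40 = 1166.4 < 16000, so use break Q=16000: TC = 32,800×£102.40 + (32,800/16000.0)×361 + (16000.0/2)×0.17×£102.40 = £3,498,724.05.
Lowest total cost is £3,398,763.32 at Q = 1163.0.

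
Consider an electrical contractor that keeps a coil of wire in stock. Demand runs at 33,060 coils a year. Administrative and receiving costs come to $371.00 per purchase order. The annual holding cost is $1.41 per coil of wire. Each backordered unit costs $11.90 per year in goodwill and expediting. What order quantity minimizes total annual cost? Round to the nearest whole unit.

With planned backorders, Q* = √(2DS/H) · √((H+B)/B).
√(2DS/H) = √(2 × 33,060 × 371 / 1.41) = 4171.035.
√((H+B)/B) = √((1.41+11.9)/11.9) = 1.0576.
Q* ≈ 4411.227.

Q* ≈ 4,411 coils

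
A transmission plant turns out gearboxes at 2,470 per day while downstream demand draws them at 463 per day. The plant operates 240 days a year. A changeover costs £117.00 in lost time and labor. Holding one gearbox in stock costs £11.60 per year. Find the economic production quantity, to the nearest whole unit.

Q* ≈ 1,661 gearboxes

Annual demand D = 463 × 240 = 111,120.
Production build-up factor (1 − d/p) = 1 − 463/2,470 = 0.8126.
Q* = √(2DS / (H(1 − d/p))) = √(2 × 111,120 × 117 / (11.6 × 0.8126)).
= √(26,002,080 / 9.4256) ≈ 1660.924.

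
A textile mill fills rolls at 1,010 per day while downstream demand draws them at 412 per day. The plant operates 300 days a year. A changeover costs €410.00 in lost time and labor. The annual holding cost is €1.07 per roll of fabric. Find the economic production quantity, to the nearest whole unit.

Annual demand D = 412 × 300 = 123,600.
Production build-up factor (1 − d/p) = 1 − 412/1,010 = 0.5921.
Q* = √(2DS / (H(1 − d/p))) = √(2 × 123,600 × 410 / (1.07 × 0.5921)).
= √(101,352,000 / 0.6335) ≈ 12648.364.

Q* ≈ 12,648 rolls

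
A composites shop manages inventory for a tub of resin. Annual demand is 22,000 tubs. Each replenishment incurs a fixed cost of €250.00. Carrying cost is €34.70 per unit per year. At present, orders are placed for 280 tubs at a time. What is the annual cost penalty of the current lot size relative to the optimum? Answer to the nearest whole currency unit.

Extra cost ≈ €4,964 per year

EOQ = √(2DS/H) = √(2 × 22,000 × 250 / 34.7) ≈ 563.03.
Cost at Q* = (D/Q*)S + (Q*/2)H = √(2DSH) ≈ €19,537.14.
Cost at Q = 280: (22,000/280)×250 + (280/2)×34.7 = €19,642.86 + €4,858.00 = €24,500.86.
Excess = €24,500.86 − €19,537.14 = €4,963.71.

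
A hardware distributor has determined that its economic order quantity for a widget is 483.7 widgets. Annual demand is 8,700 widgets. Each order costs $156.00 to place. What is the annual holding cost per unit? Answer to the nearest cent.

H ≈ $11.60

Squaring Q* = √(2DS/H) gives Q*² = 2DS/H.
From Q* = √(2DS/H): H = 2DS / Q*² = 2 × 8,700 × 156 / 483.7² = 11.6017.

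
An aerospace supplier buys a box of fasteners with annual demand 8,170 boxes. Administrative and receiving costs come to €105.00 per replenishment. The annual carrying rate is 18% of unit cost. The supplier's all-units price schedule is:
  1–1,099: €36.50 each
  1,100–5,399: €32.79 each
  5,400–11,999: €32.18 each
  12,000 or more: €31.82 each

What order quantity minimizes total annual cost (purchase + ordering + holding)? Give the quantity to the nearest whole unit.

Q* ≈ 1,100 boxes

Holding cost per unit per year at price C is H = 0.18·C.
For each price level, check whether its EOQ is feasible; otherwise the best quantity at that price is the breakpoint.
EOQ at €36.50 = 511.0 (feasible in tier 1): TC = 8,170×€36.50 + (8,170/511.0)×105 + (511.0/2)×0.18×€36.50 = €301,562.40.
EOQ at €32.79 = 539.2 < 1100, so use break Q=1100: TC = 8,170×€32.79 + (8,170/1100.0)×105 + (1100.0/2)×0.18×€32.79 = €271,920.37.
EOQ at €32.18 = 544.2 < 5400, so use break Q=5400: TC = 8,170×€32.18 + (8,170/5400.0)×105 + (5400.0/2)×0.18×€32.18 = €278,708.94.
EOQ at €31.82 = 547.3 < 12000, so use break Q=12000: TC = 8,170×€31.82 + (8,170/12000.0)×105 + (12000.0/2)×0.18×€31.82 = €294,406.49.
Lowest total cost is €271,920.37 at Q = 1100.0.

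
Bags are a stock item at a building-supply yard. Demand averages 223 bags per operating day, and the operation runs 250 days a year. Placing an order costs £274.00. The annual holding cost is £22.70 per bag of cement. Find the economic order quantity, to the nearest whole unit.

Annual demand D = 223 × 250 = 55,750.
EOQ = √(2DS / H) = √(2 × 55,750 × 274 / 22.7).
= √(30,551,000 / 22.7) = √1,345,859.0308 ≈ 1160.112.

Q* ≈ 1,160 bags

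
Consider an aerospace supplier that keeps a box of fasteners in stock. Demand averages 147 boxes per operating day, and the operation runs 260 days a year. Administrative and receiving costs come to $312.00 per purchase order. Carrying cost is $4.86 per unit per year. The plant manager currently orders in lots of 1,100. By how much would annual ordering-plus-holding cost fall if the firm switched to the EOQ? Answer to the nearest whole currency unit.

Extra cost ≈ $2,748 per year

Annual demand D = 147 × 260 = 38,220.
EOQ = √(2DS/H) = √(2 × 38,220 × 312 / 4.86) ≈ 2215.23.
Cost at Q* = (D/Q*)S + (Q*/2)H = √(2DSH) ≈ $10,766.03.
Cost at Q = 1,100: (38,220/1,100)×312 + (1,100/2)×4.86 = $10,840.58 + $2,673.00 = $13,513.58.
Excess = $13,513.58 − $10,766.03 = $2,747.55.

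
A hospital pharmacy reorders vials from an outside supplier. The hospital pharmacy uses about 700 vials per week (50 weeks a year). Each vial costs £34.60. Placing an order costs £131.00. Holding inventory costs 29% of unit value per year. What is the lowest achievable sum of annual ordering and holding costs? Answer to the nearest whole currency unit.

TC* ≈ £9,592

Annual demand D = 700 × 50 = 35,000.
Holding cost H = 0.29 × £34.60 = £10.0340 per unit per year.
Q* = √(2DS/H) = √(2 × 35,000 × 131 / 10.034) ≈ 955.98.
At Q*, ordering cost (D/Q*)S equals holding cost (Q*/2)H, each = √(DSH/2).
Minimum total = √(2DSH) = √(2 × 35,000 × 131 × 10.034) ≈ 9592.277.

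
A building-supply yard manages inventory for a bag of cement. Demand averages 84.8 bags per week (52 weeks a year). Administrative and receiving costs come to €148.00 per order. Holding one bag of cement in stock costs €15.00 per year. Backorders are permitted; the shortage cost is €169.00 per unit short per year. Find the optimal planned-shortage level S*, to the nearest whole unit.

Annual demand D = 84.8 × 52 = 4,409.6.
With planned backorders, Q* = √(2DS/H) · √((H+B)/B).
√(2DS/H) = √(2 × 4,409.6 × 148 / 15) = 294.985.
√((H+B)/B) = √((15+169)/169) = 1.0434.
Q* ≈ 307.798.
S* = Q* · H/(H+B) = 307.798 × 15/184 ≈ 25.092.

S* ≈ 25 bags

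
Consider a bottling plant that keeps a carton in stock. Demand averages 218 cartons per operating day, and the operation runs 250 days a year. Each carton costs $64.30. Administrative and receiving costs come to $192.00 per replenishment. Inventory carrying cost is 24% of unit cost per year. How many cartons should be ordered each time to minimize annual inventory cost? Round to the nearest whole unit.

Annual demand D = 218 × 250 = 54,500.
Holding cost H = 0.24 × $64.30 = $15.4320 per unit per year.
EOQ = √(2DS / H) = √(2 × 54,500 × 192 / 15.432).
= √(20,928,000 / 15.432) = √1,356,143.0793 ≈ 1164.536.

Q* ≈ 1,165 cartons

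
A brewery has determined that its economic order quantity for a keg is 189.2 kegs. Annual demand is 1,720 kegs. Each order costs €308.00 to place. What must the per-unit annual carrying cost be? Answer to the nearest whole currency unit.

H ≈ €30

The basic EOQ model gives Q* = √(2DS/H); rearrange for the unknown.
From Q* = √(2DS/H): H = 2DS / Q*² = 2 × 1,720 × 308 / 189.2² = 29.5983.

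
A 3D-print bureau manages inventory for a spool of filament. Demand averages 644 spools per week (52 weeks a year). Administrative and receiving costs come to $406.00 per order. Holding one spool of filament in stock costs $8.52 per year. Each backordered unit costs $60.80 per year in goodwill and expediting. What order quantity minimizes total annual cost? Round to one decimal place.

Q* ≈ 1,907.6 spools

Annual demand D = 644 × 52 = 33,488.
With planned backorders, Q* = √(2DS/H) · √((H+B)/B).
√(2DS/H) = √(2 × 33,488 × 406 / 8.52) = 1786.499.
√((H+B)/B) = √((8.52+60.8)/60.8) = 1.0678.
Q* ≈ 1907.569.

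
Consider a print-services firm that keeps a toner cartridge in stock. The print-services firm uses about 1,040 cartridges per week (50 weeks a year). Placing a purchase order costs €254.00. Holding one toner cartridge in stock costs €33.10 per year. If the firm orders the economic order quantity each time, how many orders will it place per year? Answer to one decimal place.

Annual demand D = 1,040 × 50 = 52,000.
EOQ = √(2DS/H) = √(2 × 52,000 × 254 / 33.1) ≈ 893.35.
Orders per year = D / Q* = 52,000 / 893.35 ≈ 58.208.

N ≈ 58.2 orders per year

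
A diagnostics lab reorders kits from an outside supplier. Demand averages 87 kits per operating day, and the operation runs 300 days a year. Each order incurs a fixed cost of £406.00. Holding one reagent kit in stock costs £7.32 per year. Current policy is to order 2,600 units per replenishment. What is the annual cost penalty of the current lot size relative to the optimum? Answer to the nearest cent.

Annual demand D = 87 × 300 = 26,100.
EOQ = √(2DS/H) = √(2 × 26,100 × 406 / 7.32) ≈ 1701.54.
Cost at Q* = (D/Q*)S + (Q*/2)H = √(2DSH) ≈ £12,455.29.
Cost at Q = 2,600: (26,100/2,600)×406 + (2,600/2)×7.32 = £4,075.62 + £9,516.00 = £13,591.62.
Excess = £13,591.62 − £12,455.29 = £1,136.33.

Extra cost ≈ £1,136.33 per year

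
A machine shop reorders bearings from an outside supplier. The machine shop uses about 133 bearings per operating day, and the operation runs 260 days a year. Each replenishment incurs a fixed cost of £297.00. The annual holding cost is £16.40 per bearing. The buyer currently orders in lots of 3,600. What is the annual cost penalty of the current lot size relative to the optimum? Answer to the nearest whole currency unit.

Annual demand D = 133 × 260 = 34,580.
EOQ = √(2DS/H) = √(2 × 34,580 × 297 / 16.4) ≈ 1119.14.
Cost at Q* = (D/Q*)S + (Q*/2)H = √(2DSH) ≈ £18,353.87.
Cost at Q = 3,600: (34,580/3,600)×297 + (3,600/2)×16.4 = £2,852.85 + £29,520.00 = £32,372.85.
Excess = £32,372.85 − £18,353.87 = £14,018.98.

Extra cost ≈ £14,019 per year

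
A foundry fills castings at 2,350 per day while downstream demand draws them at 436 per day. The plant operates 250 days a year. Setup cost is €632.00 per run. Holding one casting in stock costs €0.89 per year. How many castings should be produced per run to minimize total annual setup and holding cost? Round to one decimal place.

Annual demand D = 436 × 250 = 109,000.
Production build-up factor (1 − d/p) = 1 − 436/2,350 = 0.8145.
Q* = √(2DS / (H(1 − d/p))) = √(2 × 109,000 × 632 / (0.89 × 0.8145)).
= √(137,776,000 / 0.7249) ≈ 13786.523.

Q* ≈ 13,786.5 castings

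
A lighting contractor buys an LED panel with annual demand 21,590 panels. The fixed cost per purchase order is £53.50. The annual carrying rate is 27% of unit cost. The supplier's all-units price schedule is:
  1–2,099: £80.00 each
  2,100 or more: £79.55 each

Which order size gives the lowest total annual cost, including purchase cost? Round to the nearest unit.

Q* ≈ 327 panels

Holding cost per unit per year at price C is H = 0.27·C.
For each price level, check whether its EOQ is feasible; otherwise the best quantity at that price is the breakpoint.
EOQ at £80.00 = 327.0 (feasible in tier 1): TC = 21,590×£80.00 + (21,590/327.0)×53.5 + (327.0/2)×0.27×£80.00 = £1,734,263.91.
EOQ at £79.55 = 328.0 < 2100, so use break Q=2100: TC = 21,590×£79.55 + (21,590/2100.0)×53.5 + (2100.0/2)×0.27×£79.55 = £1,740,586.96.
Lowest total cost is £1,734,263.91 at Q = 327.0.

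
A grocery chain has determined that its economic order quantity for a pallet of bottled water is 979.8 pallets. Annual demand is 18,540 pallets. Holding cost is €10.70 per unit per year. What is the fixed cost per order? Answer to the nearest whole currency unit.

Invert the EOQ relation Q*² = 2DS/H.
From Q* = √(2DS/H): S = Q*²H / (2D) = 979.8² × 10.7 / (2 × 18,540) = 277.0250.

S ≈ €277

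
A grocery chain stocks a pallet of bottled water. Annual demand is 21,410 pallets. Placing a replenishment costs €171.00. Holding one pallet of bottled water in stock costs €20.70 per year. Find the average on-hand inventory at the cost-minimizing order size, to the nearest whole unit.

Average inventory ≈ 297 pallets

EOQ = √(2DS/H) = √(2 × 21,410 × 171 / 20.7) ≈ 594.75.
Average inventory = Q*/2 ≈ 594.75 / 2 = 297.376.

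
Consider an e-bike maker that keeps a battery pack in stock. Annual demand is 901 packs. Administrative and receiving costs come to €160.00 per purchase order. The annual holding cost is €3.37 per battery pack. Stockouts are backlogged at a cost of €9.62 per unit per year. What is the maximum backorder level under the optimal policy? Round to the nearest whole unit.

With planned backorders, Q* = √(2DS/H) · √((H+B)/B).
√(2DS/H) = √(2 × 901 × 160 / 3.37) = 292.498.
√((H+B)/B) = √((3.37+9.62)/9.62) = 1.1620.
Q* ≈ 339.891.
S* = Q* · H/(H+B) = 339.891 × 3.37/12.99 ≈ 88.178.

S* ≈ 88 packs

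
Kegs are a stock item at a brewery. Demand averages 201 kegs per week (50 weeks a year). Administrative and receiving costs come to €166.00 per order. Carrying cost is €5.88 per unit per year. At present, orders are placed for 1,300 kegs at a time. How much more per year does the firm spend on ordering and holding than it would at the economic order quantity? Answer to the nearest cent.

Annual demand D = 201 × 50 = 10,050.
EOQ = √(2DS/H) = √(2 × 10,050 × 166 / 5.88) ≈ 753.29.
Cost at Q* = (D/Q*)S + (Q*/2)H = √(2DSH) ≈ €4,429.36.
Cost at Q = 1,300: (10,050/1,300)×166 + (1,300/2)×5.88 = €1,283.31 + €3,822.00 = €5,105.31.
Excess = €5,105.31 − €4,429.36 = €675.95.

Extra cost ≈ €675.95 per year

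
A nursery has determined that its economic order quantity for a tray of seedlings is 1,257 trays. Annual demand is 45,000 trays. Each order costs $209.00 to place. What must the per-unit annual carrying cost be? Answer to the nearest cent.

The basic EOQ model gives Q* = √(2DS/H); rearrange for the unknown.
From Q* = √(2DS/H): H = 2DS / Q*² = 2 × 45,000 × 209 / 1,257² = 11.9047.

H ≈ $11.90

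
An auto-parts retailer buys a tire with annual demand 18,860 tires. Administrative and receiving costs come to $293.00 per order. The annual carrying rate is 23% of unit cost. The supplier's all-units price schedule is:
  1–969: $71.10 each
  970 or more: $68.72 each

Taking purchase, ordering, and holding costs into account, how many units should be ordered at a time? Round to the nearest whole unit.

Q* ≈ 970 tires

Holding cost per unit per year at price C is H = 0.23·C.
Candidates are each tier's EOQ (if it falls in that tier) and each price-break quantity.
EOQ at $71.10 = 822.1 (feasible in tier 1): TC = 18,860×$71.10 + (18,860/822.1)×293 + (822.1/2)×0.23×$71.10 = $1,354,389.69.
EOQ at $68.72 = 836.2 < 970, so use break Q=970: TC = 18,860×$68.72 + (18,860/970.0)×293 + (970.0/2)×0.23×$68.72 = $1,309,421.80.
Lowest total cost is $1,309,421.80 at Q = 970.0.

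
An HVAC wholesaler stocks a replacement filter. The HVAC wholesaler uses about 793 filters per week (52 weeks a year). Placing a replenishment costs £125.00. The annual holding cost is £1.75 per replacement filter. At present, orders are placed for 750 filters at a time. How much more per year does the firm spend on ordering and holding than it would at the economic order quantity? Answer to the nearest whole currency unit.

Extra cost ≈ £3,281 per year

Annual demand D = 793 × 52 = 41,236.
EOQ = √(2DS/H) = √(2 × 41,236 × 125 / 1.75) ≈ 2427.11.
Cost at Q* = (D/Q*)S + (Q*/2)H = √(2DSH) ≈ £4,247.44.
Cost at Q = 750: (41,236/750)×125 + (750/2)×1.75 = £6,872.67 + £656.25 = £7,528.92.
Excess = £7,528.92 − £4,247.44 = £3,281.48.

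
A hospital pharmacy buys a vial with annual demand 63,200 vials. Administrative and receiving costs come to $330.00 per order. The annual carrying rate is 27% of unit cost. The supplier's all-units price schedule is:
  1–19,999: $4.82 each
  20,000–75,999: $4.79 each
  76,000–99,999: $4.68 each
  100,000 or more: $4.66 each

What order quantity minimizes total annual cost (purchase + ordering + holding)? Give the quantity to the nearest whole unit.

Q* ≈ 5,661 vials

Holding cost per unit per year at price C is H = 0.27·C.
Candidates are each tier's EOQ (if it falls in that tier) and each price-break quantity.
EOQ at $4.82 = 5661.4 (feasible in tier 1): TC = 63,200×$4.82 + (63,200/5661.4)×330 + (5661.4/2)×0.27×$4.82 = $311,991.77.
EOQ at $4.79 = 5679.1 < 20000, so use break Q=20000: TC = 63,200×$4.79 + (63,200/20000.0)×330 + (20000.0/2)×0.27×$4.79 = $316,703.80.
EOQ at $4.68 = 5745.5 < 76000, so use break Q=76000: TC = 63,200×$4.68 + (63,200/76000.0)×330 + (76000.0/2)×0.27×$4.68 = $344,067.22.
EOQ at $4.66 = 5757.8 < 100000, so use break Q=100000: TC = 63,200×$4.66 + (63,200/100000.0)×330 + (100000.0/2)×0.27×$4.66 = $357,630.56.
Lowest total cost is $311,991.77 at Q = 5661.4.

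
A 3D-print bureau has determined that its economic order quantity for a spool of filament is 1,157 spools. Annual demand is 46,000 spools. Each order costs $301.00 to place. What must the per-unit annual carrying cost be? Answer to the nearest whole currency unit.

H ≈ $21

Invert the EOQ relation Q*² = 2DS/H.
From Q* = √(2DS/H): H = 2DS / Q*² = 2 × 46,000 × 301 / 1,157² = 20.6865.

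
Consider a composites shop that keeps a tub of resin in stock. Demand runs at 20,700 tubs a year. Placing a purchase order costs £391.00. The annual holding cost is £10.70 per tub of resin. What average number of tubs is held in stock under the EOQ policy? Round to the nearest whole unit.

EOQ = √(2DS/H) = √(2 × 20,700 × 391 / 10.7) ≈ 1229.98.
Average inventory = Q*/2 ≈ 1229.98 / 2 = 614.988.

Average inventory ≈ 615 tubs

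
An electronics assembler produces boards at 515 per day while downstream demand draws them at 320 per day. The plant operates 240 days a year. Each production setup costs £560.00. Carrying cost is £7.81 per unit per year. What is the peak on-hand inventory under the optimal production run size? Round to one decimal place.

Annual demand D = 320 × 240 = 76,800.
Production build-up factor (1 − d/p) = 1 − 320/515 = 0.3786.
Q* = √(2DS / (H(1 − d/p))) = √(2 × 76,800 × 560 / (7.81 × 0.3786)).
= √(86,016,000 / 2.9572) ≈ 5393.248.
Maximum inventory = Q*(1 − d/p) = 5393.248 × 0.3786 ≈ 2042.104.

I_max ≈ 2,042.1 boards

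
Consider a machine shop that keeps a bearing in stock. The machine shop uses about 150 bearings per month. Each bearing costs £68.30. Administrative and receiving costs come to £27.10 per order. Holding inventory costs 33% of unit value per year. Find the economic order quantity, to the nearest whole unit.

Annual demand D = 150 × 12 = 1,800.
Holding cost H = 0.33 × £68.30 = £22.5390 per unit per year.
EOQ = √(2DS / H) = √(2 × 1,800 × 27.1 / 22.539).
= √(97,560 / 22.539) = √4,328.4973 ≈ 65.791.

Q* ≈ 66 bearings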